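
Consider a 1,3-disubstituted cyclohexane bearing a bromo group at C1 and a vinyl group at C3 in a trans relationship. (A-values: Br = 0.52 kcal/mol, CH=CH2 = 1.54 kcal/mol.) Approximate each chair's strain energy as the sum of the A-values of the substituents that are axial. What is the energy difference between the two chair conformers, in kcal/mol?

C1 and C3 have the same parity, so for the trans isomer the two substituents are one axial and one equatorial in each chair.
Chair I (bromo axial, vinyl equatorial): E = 0.52 kcal/mol.
Chair II (bromo equatorial, vinyl axial): E = 1.54 kcal/mol.
ΔE = 1.54 − 0.52 = 1.02 kcal/mol; chair I is more stable.

1.02 kcal/mol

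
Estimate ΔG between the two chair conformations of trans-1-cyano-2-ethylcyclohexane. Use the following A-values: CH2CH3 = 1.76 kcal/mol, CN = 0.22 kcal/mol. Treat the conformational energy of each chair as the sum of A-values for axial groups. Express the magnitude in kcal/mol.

C1 and C2 have opposite parity, so for the trans isomer the two substituents are e,e in one chair and a,a in the other.
Chair I (ethyl axial, cyano axial): E = 1.98 kcal/mol.
Chair II (ethyl equatorial, cyano equatorial): E = 0.00 kcal/mol.
ΔE = 1.98 − 0.00 = 1.98 kcal/mol; chair II is more stable.

1.98 kcal/mol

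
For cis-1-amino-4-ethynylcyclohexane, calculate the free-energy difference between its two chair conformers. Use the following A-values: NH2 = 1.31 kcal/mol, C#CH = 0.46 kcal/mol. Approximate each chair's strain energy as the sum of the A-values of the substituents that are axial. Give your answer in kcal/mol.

C1 and C4 have opposite parity, so for the cis isomer the two substituents are one axial and one equatorial in each chair.
Chair I (amino axial, ethynyl equatorial): E = 1.31 kcal/mol.
Chair II (amino equatorial, ethynyl axial): E = 0.46 kcal/mol.
ΔE = 1.31 − 0.46 = 0.85 kcal/mol; chair II is more stable.

0.85 kcal/mol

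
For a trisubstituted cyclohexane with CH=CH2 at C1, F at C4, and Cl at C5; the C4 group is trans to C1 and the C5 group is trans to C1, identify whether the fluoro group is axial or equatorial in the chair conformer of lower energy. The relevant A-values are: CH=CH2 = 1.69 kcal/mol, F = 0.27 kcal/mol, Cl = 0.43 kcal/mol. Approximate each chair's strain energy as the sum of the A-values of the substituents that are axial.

Chair I (vinyl axial, fluoro axial, chloro equatorial): E = 1.96 kcal/mol.
Chair II (vinyl equatorial, fluoro equatorial, chloro axial): E = 0.43 kcal/mol.
Chair II is the more stable (lower-energy) conformer, and in that chair the fluoro group is equatorial.

equatorial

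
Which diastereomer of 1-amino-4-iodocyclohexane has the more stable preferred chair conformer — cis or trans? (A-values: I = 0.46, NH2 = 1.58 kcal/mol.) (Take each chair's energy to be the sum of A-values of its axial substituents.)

At 1,4 positions (parity opposite): cis → (a,e or e,a); trans → (e,e or a,a).
Best chair for cis: E = 0.46 kcal/mol; best chair for trans: E = 0.00 kcal/mol.
The trans isomer is lower by 0.46 kcal/mol.

trans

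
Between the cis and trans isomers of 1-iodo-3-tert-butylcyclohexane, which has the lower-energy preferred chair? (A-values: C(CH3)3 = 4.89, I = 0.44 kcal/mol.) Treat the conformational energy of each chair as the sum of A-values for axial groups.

cis

At 1,3 positions (parity same): cis → (e,e or a,a); trans → (a,e or e,a).
Best chair for cis: E = 0.00 kcal/mol; best chair for trans: E = 0.44 kcal/mol.
The cis isomer is lower by 0.44 kcal/mol.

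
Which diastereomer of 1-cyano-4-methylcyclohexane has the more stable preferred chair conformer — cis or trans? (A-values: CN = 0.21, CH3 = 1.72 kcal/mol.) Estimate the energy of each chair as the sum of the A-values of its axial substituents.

trans

At 1,4 positions (parity opposite): cis → (a,e or e,a); trans → (e,e or a,a).
Best chair for cis: E = 0.21 kcal/mol; best chair for trans: E = 0.00 kcal/mol.
The trans isomer is lower by 0.21 kcal/mol.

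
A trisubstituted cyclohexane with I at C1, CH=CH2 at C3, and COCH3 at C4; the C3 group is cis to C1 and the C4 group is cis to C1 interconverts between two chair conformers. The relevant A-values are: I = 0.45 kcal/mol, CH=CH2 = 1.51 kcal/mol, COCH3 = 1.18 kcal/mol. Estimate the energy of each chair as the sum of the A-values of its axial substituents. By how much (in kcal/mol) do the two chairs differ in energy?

0.78 kcal/mol

Chair I (iodo axial, vinyl axial, acetyl equatorial): E = 1.96 kcal/mol.
Chair II (iodo equatorial, vinyl equatorial, acetyl axial): E = 1.18 kcal/mol.
ΔE = 1.96 − 1.18 = 0.78 kcal/mol; chair II is more stable.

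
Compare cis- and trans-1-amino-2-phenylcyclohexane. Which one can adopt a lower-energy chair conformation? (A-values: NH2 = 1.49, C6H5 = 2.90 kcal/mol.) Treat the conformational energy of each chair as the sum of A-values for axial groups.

trans

At 1,2 positions (parity opposite): cis → (a,e or e,a); trans → (e,e or a,a).
Best chair for cis: E = 1.49 kcal/mol; best chair for trans: E = 0.00 kcal/mol.
The trans isomer is lower by 1.49 kcal/mol.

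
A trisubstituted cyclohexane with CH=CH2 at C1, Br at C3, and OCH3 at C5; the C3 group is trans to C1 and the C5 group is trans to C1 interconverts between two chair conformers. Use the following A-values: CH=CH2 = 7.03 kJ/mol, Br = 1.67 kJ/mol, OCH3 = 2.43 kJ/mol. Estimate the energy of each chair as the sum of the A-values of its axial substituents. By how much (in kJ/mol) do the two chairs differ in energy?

Chair I (vinyl axial, bromo equatorial, methoxy equatorial): E = 7.03 kJ/mol.
Chair II (vinyl equatorial, bromo axial, methoxy axial): E = 4.10 kJ/mol.
ΔE = 7.03 − 4.10 = 2.93 kJ/mol; chair II is more stable.

2.93 kJ/mol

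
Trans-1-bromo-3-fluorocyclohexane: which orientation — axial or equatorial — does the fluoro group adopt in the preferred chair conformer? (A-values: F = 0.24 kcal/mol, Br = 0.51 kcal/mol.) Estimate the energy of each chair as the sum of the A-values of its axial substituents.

C1 and C3 have the same parity, so for the trans isomer the two substituents are one axial and one equatorial in each chair.
Chair I (fluoro axial, bromo equatorial): E = 0.24 kcal/mol.
Chair II (fluoro equatorial, bromo axial): E = 0.51 kcal/mol.
Chair I is the more stable (lower-energy) conformer, and in that chair the fluoro group is axial.

axial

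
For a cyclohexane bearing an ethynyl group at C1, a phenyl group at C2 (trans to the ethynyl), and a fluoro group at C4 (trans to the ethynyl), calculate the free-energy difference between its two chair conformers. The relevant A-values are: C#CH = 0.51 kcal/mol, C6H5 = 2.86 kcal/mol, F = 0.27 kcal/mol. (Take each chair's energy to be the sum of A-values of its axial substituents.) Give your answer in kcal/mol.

3.64 kcal/mol

Chair I (ethynyl axial, phenyl axial, fluoro axial): E = 3.64 kcal/mol.
Chair II (ethynyl equatorial, phenyl equatorial, fluoro equatorial): E = 0.00 kcal/mol.
ΔE = 3.64 − 0.00 = 3.64 kcal/mol; chair II is more stable.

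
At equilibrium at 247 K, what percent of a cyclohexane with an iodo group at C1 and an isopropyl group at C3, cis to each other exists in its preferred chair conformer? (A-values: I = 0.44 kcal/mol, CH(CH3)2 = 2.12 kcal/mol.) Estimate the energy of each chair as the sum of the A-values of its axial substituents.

99.5%

C1 and C3 have the same parity, so for the cis isomer the two substituents are e,e in one chair and a,a in the other.
Chair I (iodo axial, isopropyl axial): E = 2.56 kcal/mol; chair II (iodo equatorial, isopropyl equatorial): E = 0.00 kcal/mol.
ΔG = 2.56 kcal/mol between the two chairs.
K = exp(ΔG/RT) with R = 1.987×10⁻³ kcal mol⁻¹ K⁻¹ and T = 247 K gives K ≈ 184.
Fraction in the lower-energy chair = K/(K+1) = 99.5%.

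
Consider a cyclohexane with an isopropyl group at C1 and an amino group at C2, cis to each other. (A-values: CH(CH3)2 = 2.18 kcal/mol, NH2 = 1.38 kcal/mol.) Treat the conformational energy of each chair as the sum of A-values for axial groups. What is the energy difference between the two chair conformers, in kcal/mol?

C1 and C2 have opposite parity, so for the cis isomer the two substituents are one axial and one equatorial in each chair.
Chair I (isopropyl axial, amino equatorial): E = 2.18 kcal/mol.
Chair II (isopropyl equatorial, amino axial): E = 1.38 kcal/mol.
ΔE = 2.18 − 1.38 = 0.80 kcal/mol; chair II is more stable.

0.80 kcal/mol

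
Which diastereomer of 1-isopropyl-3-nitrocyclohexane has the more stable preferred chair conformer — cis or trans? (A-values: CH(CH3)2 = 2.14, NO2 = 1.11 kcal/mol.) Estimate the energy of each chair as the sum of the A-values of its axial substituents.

At 1,3 positions (parity same): cis → (e,e or a,a); trans → (a,e or e,a).
Best chair for cis: E = 0.00 kcal/mol; best chair for trans: E = 1.11 kcal/mol.
The cis isomer is lower by 1.11 kcal/mol.

cis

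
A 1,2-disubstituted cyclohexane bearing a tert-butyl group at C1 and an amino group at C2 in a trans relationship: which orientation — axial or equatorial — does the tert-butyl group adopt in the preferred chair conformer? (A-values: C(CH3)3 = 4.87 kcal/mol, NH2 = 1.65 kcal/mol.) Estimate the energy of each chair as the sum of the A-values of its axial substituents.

equatorial

C1 and C2 have opposite parity, so for the trans isomer the two substituents are e,e in one chair and a,a in the other.
Chair I (tert-butyl axial, amino axial): E = 6.52 kcal/mol.
Chair II (tert-butyl equatorial, amino equatorial): E = 0.00 kcal/mol.
Chair II is the more stable (lower-energy) conformer, and in that chair the tert-butyl group is equatorial.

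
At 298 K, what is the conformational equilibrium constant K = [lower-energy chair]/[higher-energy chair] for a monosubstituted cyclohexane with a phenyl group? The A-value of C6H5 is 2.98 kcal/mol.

K ≈ 153

One chair has the phenyl group axial (E = 2.98 kcal/mol) and the other has it equatorial (E = 0).
ΔG = 2.98 kcal/mol between the two chairs.
K = exp(ΔG/RT) with R = 1.987×10⁻³ kcal mol⁻¹ K⁻¹ and T = 298 K gives K ≈ 153.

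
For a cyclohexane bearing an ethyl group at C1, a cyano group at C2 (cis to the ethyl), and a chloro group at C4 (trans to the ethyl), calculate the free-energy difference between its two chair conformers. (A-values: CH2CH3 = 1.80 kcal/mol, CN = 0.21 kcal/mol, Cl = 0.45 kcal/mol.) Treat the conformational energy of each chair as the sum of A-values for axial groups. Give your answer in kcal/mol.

Chair I (ethyl axial, cyano equatorial, chloro axial): E = 2.25 kcal/mol.
Chair II (ethyl equatorial, cyano axial, chloro equatorial): E = 0.21 kcal/mol.
ΔE = 2.25 − 0.21 = 2.04 kcal/mol; chair II is more stable.

2.04 kcal/mol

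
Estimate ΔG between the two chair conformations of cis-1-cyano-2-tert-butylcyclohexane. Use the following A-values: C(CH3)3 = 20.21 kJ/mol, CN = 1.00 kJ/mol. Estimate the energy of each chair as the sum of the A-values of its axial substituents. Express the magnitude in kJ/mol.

19.21 kJ/mol

C1 and C2 have opposite parity, so for the cis isomer the two substituents are one axial and one equatorial in each chair.
Chair I (tert-butyl axial, cyano equatorial): E = 20.21 kJ/mol.
Chair II (tert-butyl equatorial, cyano axial): E = 1.00 kJ/mol.
ΔE = 20.21 − 1.00 = 19.21 kJ/mol; chair II is more stable.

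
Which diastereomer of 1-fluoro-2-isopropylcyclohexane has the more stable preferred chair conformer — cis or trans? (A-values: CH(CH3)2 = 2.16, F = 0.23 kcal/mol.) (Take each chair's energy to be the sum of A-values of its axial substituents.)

trans

At 1,2 positions (parity opposite): cis → (a,e or e,a); trans → (e,e or a,a).
Best chair for cis: E = 0.23 kcal/mol; best chair for trans: E = 0.00 kcal/mol.
The trans isomer is lower by 0.23 kcal/mol.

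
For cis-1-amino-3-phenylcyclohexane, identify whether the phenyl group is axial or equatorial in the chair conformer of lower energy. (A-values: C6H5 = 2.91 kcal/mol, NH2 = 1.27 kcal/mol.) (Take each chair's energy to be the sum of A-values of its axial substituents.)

C1 and C3 have the same parity, so for the cis isomer the two substituents are e,e in one chair and a,a in the other.
Chair I (phenyl axial, amino axial): E = 4.18 kcal/mol.
Chair II (phenyl equatorial, amino equatorial): E = 0.00 kcal/mol.
Chair II is the more stable (lower-energy) conformer, and in that chair the phenyl group is equatorial.

equatorial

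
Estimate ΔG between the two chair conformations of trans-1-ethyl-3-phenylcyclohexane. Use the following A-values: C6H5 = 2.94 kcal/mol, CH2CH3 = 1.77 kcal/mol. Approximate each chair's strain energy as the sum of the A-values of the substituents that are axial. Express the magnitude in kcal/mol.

C1 and C3 have the same parity, so for the trans isomer the two substituents are one axial and one equatorial in each chair.
Chair I (phenyl axial, ethyl equatorial): E = 2.94 kcal/mol.
Chair II (phenyl equatorial, ethyl axial): E = 1.77 kcal/mol.
ΔE = 2.94 − 1.77 = 1.17 kcal/mol; chair II is more stable.

1.17 kcal/mol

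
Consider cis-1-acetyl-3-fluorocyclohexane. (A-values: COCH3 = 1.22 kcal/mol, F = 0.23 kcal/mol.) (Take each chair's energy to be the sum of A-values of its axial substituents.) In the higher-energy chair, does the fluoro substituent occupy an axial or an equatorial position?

axial

C1 and C3 have the same parity, so for the cis isomer the two substituents are e,e in one chair and a,a in the other.
Chair I (acetyl axial, fluoro axial): E = 1.45 kcal/mol.
Chair II (acetyl equatorial, fluoro equatorial): E = 0.00 kcal/mol.
Chair I is the less stable (higher-energy) conformer, and in that chair the fluoro group is axial.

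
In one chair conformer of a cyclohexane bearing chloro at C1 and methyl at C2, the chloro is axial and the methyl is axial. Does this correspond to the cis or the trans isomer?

trans

C1 and C2 have opposite parity, so their axial bonds point in opposite directions.
With opposite-parity carbons, two substituents on the same face are one axial and one equatorial; opposite faces give both axial or both equatorial.
Here the groups are axial/axial → opposite face → trans.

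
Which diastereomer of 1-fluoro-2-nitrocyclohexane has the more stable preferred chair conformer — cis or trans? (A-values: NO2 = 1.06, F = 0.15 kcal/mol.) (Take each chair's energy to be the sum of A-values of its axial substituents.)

trans

At 1,2 positions (parity opposite): cis → (a,e or e,a); trans → (e,e or a,a).
Best chair for cis: E = 0.15 kcal/mol; best chair for trans: E = 0.00 kcal/mol.
The trans isomer is lower by 0.15 kcal/mol.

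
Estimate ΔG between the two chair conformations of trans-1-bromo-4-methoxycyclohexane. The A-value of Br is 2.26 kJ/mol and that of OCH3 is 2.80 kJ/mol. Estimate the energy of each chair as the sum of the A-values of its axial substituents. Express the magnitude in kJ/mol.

C1 and C4 have opposite parity, so for the trans isomer the two substituents are e,e in one chair and a,a in the other.
Chair I (bromo axial, methoxy axial): E = 5.06 kJ/mol.
Chair II (bromo equatorial, methoxy equatorial): E = 0.00 kJ/mol.
ΔE = 5.06 − 0.00 = 5.06 kJ/mol; chair II is more stable.

5.06 kJ/mol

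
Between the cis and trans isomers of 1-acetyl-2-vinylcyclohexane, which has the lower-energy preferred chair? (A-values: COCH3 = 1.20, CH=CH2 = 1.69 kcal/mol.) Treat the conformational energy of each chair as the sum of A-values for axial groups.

At 1,2 positions (parity opposite): cis → (a,e or e,a); trans → (e,e or a,a).
Best chair for cis: E = 1.20 kcal/mol; best chair for trans: E = 0.00 kcal/mol.
The trans isomer is lower by 1.20 kcal/mol.

trans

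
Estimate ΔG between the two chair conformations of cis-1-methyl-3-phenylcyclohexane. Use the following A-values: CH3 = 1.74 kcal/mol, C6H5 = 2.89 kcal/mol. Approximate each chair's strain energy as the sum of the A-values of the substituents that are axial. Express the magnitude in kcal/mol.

C1 and C3 have the same parity, so for the cis isomer the two substituents are e,e in one chair and a,a in the other.
Chair I (methyl axial, phenyl axial): E = 4.63 kcal/mol.
Chair II (methyl equatorial, phenyl equatorial): E = 0.00 kcal/mol.
ΔE = 4.63 − 0.00 = 4.63 kcal/mol; chair II is more stable.

4.63 kcal/mol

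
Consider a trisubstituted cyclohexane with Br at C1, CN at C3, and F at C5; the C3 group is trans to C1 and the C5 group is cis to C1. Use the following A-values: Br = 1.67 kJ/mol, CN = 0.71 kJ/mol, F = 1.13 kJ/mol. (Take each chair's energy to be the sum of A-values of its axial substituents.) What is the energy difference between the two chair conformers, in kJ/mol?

2.09 kJ/mol

Chair I (bromo axial, cyano equatorial, fluoro axial): E = 2.80 kJ/mol.
Chair II (bromo equatorial, cyano axial, fluoro equatorial): E = 0.71 kJ/mol.
ΔE = 2.80 − 0.71 = 2.09 kJ/mol; chair II is more stable.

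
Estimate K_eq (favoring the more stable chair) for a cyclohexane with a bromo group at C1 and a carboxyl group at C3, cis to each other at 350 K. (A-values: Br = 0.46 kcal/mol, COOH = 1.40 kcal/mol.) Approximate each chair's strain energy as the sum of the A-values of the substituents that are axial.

K ≈ 14.5

C1 and C3 have the same parity, so for the cis isomer the two substituents are e,e in one chair and a,a in the other.
Chair I (bromo axial, carboxyl axial): E = 1.86 kcal/mol; chair II (bromo equatorial, carboxyl equatorial): E = 0.00 kcal/mol.
ΔG = 1.86 kcal/mol between the two chairs.
K = exp(ΔG/RT) with R = 1.987×10⁻³ kcal mol⁻¹ K⁻¹ and T = 350 K gives K ≈ 14.5.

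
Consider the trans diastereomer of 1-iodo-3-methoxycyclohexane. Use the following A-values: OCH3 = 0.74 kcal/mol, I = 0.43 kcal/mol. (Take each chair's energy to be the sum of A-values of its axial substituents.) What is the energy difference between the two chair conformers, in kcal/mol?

0.31 kcal/mol

C1 and C3 have the same parity, so for the trans isomer the two substituents are one axial and one equatorial in each chair.
Chair I (methoxy axial, iodo equatorial): E = 0.74 kcal/mol.
Chair II (methoxy equatorial, iodo axial): E = 0.43 kcal/mol.
ΔE = 0.74 − 0.43 = 0.31 kcal/mol; chair II is more stable.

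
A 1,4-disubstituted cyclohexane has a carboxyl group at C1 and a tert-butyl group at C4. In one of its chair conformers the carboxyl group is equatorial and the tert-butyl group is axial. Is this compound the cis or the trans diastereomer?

C1 and C4 have opposite parity, so their axial bonds point in opposite directions.
With opposite-parity carbons, two substituents on the same face are one axial and one equatorial; opposite faces give both axial or both equatorial.
Here the groups are equatorial/axial → same face → cis.

cis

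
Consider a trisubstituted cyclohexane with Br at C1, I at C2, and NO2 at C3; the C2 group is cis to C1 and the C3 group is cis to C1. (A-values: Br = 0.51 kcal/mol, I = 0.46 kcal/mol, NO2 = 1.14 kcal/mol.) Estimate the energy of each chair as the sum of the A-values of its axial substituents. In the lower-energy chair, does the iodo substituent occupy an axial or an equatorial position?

axial

Chair I (bromo axial, iodo equatorial, nitro axial): E = 1.65 kcal/mol.
Chair II (bromo equatorial, iodo axial, nitro equatorial): E = 0.46 kcal/mol.
Chair II is the more stable (lower-energy) conformer, and in that chair the iodo group is axial.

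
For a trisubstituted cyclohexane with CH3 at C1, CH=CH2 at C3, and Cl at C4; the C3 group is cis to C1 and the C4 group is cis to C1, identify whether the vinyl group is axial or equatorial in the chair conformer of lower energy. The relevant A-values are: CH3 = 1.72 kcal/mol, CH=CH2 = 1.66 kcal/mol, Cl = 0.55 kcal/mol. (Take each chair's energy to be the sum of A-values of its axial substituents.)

equatorial

Chair I (methyl axial, vinyl axial, chloro equatorial): E = 3.38 kcal/mol.
Chair II (methyl equatorial, vinyl equatorial, chloro axial): E = 0.55 kcal/mol.
Chair II is the more stable (lower-energy) conformer, and in that chair the vinyl group is equatorial.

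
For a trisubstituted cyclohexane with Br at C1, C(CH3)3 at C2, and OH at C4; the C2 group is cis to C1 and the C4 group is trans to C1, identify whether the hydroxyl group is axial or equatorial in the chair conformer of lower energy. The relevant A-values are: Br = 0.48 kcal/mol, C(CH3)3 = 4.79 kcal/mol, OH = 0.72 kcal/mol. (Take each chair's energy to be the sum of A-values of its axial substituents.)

Chair I (bromo axial, tert-butyl equatorial, hydroxyl axial): E = 1.20 kcal/mol.
Chair II (bromo equatorial, tert-butyl axial, hydroxyl equatorial): E = 4.79 kcal/mol.
Chair I is the more stable (lower-energy) conformer, and in that chair the hydroxyl group is axial.

axial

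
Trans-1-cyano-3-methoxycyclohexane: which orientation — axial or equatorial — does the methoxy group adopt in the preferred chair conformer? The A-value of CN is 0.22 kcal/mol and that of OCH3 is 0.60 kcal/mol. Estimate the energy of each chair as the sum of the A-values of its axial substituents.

equatorial

C1 and C3 have the same parity, so for the trans isomer the two substituents are one axial and one equatorial in each chair.
Chair I (cyano axial, methoxy equatorial): E = 0.22 kcal/mol.
Chair II (cyano equatorial, methoxy axial): E = 0.60 kcal/mol.
Chair I is the more stable (lower-energy) conformer, and in that chair the methoxy group is equatorial.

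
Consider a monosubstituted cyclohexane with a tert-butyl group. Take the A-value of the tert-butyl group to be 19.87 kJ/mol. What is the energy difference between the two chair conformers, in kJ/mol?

A monosubstituted cyclohexane has one chair with the tert-butyl group axial (E = A = 19.87 kJ/mol) and one with it equatorial (E = 0).
ΔE = 19.87 − 0 = 19.87 kJ/mol.

19.87 kJ/mol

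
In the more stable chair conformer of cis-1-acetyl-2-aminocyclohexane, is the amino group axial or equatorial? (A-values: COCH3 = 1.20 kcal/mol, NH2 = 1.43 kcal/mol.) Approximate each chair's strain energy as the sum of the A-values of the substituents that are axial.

equatorial

C1 and C2 have opposite parity, so for the cis isomer the two substituents are one axial and one equatorial in each chair.
Chair I (acetyl axial, amino equatorial): E = 1.20 kcal/mol.
Chair II (acetyl equatorial, amino axial): E = 1.43 kcal/mol.
Chair I is the more stable (lower-energy) conformer, and in that chair the amino group is equatorial.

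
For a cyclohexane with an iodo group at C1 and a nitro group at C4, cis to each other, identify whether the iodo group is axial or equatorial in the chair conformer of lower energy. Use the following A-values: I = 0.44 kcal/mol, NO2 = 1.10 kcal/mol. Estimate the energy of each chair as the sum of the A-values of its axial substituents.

C1 and C4 have opposite parity, so for the cis isomer the two substituents are one axial and one equatorial in each chair.
Chair I (iodo axial, nitro equatorial): E = 0.44 kcal/mol.
Chair II (iodo equatorial, nitro axial): E = 1.10 kcal/mol.
Chair I is the more stable (lower-energy) conformer, and in that chair the iodo group is axial.

axial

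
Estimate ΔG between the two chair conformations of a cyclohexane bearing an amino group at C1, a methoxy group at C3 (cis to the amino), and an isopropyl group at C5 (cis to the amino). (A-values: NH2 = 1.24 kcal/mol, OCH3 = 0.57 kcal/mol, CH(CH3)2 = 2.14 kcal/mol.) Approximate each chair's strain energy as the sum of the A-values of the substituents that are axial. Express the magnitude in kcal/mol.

3.95 kcal/mol

Chair I (amino axial, methoxy axial, isopropyl axial): E = 3.95 kcal/mol.
Chair II (amino equatorial, methoxy equatorial, isopropyl equatorial): E = 0.00 kcal/mol.
ΔE = 3.95 − 0.00 = 3.95 kcal/mol; chair II is more stable.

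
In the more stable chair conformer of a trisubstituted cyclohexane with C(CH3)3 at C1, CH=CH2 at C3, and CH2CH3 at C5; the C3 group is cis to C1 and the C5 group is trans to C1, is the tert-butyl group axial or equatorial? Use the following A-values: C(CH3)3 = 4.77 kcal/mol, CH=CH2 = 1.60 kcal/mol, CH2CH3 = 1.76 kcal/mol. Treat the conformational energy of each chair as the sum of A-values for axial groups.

equatorial

Chair I (tert-butyl axial, vinyl axial, ethyl equatorial): E = 6.37 kcal/mol.
Chair II (tert-butyl equatorial, vinyl equatorial, ethyl axial): E = 1.76 kcal/mol.
Chair II is the more stable (lower-energy) conformer, and in that chair the tert-butyl group is equatorial.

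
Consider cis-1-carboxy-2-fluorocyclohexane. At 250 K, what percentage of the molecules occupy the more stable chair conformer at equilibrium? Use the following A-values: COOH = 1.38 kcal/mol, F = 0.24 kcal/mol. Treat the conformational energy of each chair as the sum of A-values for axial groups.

90.8%

C1 and C2 have opposite parity, so for the cis isomer the two substituents are one axial and one equatorial in each chair.
Chair I (carboxyl axial, fluoro equatorial): E = 1.38 kcal/mol; chair II (carboxyl equatorial, fluoro axial): E = 0.24 kcal/mol.
ΔG = 1.14 kcal/mol between the two chairs.
K = exp(ΔG/RT) with R = 1.987×10⁻³ kcal mol⁻¹ K⁻¹ and T = 250 K gives K ≈ 9.92.
Fraction in the lower-energy chair = K/(K+1) = 90.8%.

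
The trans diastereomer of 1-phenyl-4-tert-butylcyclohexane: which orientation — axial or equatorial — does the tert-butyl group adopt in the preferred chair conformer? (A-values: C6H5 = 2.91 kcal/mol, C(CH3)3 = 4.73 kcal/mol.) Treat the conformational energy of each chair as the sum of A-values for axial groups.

C1 and C4 have opposite parity, so for the trans isomer the two substituents are e,e in one chair and a,a in the other.
Chair I (phenyl axial, tert-butyl axial): E = 7.64 kcal/mol.
Chair II (phenyl equatorial, tert-butyl equatorial): E = 0.00 kcal/mol.
Chair II is the more stable (lower-energy) conformer, and in that chair the tert-butyl group is equatorial.

equatorial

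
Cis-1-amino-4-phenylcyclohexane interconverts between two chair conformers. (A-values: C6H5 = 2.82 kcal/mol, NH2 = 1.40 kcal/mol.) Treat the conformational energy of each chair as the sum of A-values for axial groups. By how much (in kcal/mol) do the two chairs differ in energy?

C1 and C4 have opposite parity, so for the cis isomer the two substituents are one axial and one equatorial in each chair.
Chair I (phenyl axial, amino equatorial): E = 2.82 kcal/mol.
Chair II (phenyl equatorial, amino axial): E = 1.40 kcal/mol.
ΔE = 2.82 − 1.40 = 1.42 kcal/mol; chair II is more stable.

1.42 kcal/mol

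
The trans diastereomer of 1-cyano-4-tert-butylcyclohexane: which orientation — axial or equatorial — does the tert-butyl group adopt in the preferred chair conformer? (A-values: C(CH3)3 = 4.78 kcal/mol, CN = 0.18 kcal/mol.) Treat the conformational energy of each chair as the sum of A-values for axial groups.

equatorial

C1 and C4 have opposite parity, so for the trans isomer the two substituents are e,e in one chair and a,a in the other.
Chair I (tert-butyl axial, cyano axial): E = 4.96 kcal/mol.
Chair II (tert-butyl equatorial, cyano equatorial): E = 0.00 kcal/mol.
Chair II is the more stable (lower-energy) conformer, and in that chair the tert-butyl group is equatorial.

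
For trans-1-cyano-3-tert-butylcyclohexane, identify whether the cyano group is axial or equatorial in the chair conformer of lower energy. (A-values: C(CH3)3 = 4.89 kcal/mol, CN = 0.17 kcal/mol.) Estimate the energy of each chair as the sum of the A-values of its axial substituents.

C1 and C3 have the same parity, so for the trans isomer the two substituents are one axial and one equatorial in each chair.
Chair I (tert-butyl axial, cyano equatorial): E = 4.89 kcal/mol.
Chair II (tert-butyl equatorial, cyano axial): E = 0.17 kcal/mol.
Chair II is the more stable (lower-energy) conformer, and in that chair the cyano group is axial.

axial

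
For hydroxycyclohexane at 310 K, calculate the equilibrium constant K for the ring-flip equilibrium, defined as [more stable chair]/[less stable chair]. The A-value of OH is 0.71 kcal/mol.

One chair has the hydroxyl group axial (E = 0.71 kcal/mol) and the other has it equatorial (E = 0).
ΔG = 0.71 kcal/mol between the two chairs.
K = exp(ΔG/RT) with R = 1.987×10⁻³ kcal mol⁻¹ K⁻¹ and T = 310 K gives K ≈ 3.17.

K ≈ 3.17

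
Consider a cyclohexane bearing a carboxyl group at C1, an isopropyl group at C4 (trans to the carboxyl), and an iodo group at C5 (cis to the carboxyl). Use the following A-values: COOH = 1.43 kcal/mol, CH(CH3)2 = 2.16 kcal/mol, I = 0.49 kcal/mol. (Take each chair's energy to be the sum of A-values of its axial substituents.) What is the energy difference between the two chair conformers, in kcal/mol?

4.08 kcal/mol

Chair I (carboxyl axial, isopropyl axial, iodo axial): E = 4.08 kcal/mol.
Chair II (carboxyl equatorial, isopropyl equatorial, iodo equatorial): E = 0.00 kcal/mol.
ΔE = 4.08 − 0.00 = 4.08 kcal/mol; chair II is more stable.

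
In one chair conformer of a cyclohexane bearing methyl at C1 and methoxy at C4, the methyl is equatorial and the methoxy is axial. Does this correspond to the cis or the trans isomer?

C1 and C4 have opposite parity, so their axial bonds point in opposite directions.
With opposite-parity carbons, two substituents on the same face are one axial and one equatorial; opposite faces give both axial or both equatorial.
Here the groups are equatorial/axial → same face → cis.

cis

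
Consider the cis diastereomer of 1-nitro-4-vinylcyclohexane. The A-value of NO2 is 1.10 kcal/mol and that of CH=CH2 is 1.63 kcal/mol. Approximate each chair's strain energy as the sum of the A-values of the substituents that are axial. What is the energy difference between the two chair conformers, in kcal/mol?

C1 and C4 have opposite parity, so for the cis isomer the two substituents are one axial and one equatorial in each chair.
Chair I (nitro axial, vinyl equatorial): E = 1.10 kcal/mol.
Chair II (nitro equatorial, vinyl axial): E = 1.63 kcal/mol.
ΔE = 1.63 − 1.10 = 0.53 kcal/mol; chair I is more stable.

0.53 kcal/mol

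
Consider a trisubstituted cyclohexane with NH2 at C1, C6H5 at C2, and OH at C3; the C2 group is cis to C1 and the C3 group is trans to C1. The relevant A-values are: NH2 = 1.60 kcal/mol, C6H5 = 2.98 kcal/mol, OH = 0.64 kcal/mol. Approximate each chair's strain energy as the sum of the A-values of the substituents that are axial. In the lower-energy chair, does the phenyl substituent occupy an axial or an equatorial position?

equatorial

Chair I (amino axial, phenyl equatorial, hydroxyl equatorial): E = 1.60 kcal/mol.
Chair II (amino equatorial, phenyl axial, hydroxyl axial): E = 3.62 kcal/mol.
Chair I is the more stable (lower-energy) conformer, and in that chair the phenyl group is equatorial.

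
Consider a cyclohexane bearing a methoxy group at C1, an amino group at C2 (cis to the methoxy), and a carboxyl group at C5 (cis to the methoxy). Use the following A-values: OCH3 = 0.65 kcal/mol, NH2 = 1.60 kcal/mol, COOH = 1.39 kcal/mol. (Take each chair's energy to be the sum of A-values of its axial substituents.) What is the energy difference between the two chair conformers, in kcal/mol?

0.44 kcal/mol

Chair I (methoxy axial, amino equatorial, carboxyl axial): E = 2.04 kcal/mol.
Chair II (methoxy equatorial, amino axial, carboxyl equatorial): E = 1.60 kcal/mol.
ΔE = 2.04 − 1.60 = 0.44 kcal/mol; chair II is more stable.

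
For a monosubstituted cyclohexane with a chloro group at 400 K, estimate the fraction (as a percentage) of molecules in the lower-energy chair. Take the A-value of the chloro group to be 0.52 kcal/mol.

One chair has the chloro group axial (E = 0.52 kcal/mol) and the other has it equatorial (E = 0).
ΔG = 0.52 kcal/mol between the two chairs.
K = exp(ΔG/RT) with R = 1.987×10⁻³ kcal mol⁻¹ K⁻¹ and T = 400 K gives K ≈ 1.92.
Fraction in the lower-energy chair = K/(K+1) = 65.8%.

65.8%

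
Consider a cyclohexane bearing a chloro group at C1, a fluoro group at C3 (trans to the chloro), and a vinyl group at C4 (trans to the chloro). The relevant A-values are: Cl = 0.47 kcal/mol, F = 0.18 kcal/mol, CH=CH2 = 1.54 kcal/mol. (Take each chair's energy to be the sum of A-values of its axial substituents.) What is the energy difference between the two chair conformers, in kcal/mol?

Chair I (chloro axial, fluoro equatorial, vinyl axial): E = 2.01 kcal/mol.
Chair II (chloro equatorial, fluoro axial, vinyl equatorial): E = 0.18 kcal/mol.
ΔE = 2.01 − 0.18 = 1.83 kcal/mol; chair II is more stable.

1.83 kcal/mol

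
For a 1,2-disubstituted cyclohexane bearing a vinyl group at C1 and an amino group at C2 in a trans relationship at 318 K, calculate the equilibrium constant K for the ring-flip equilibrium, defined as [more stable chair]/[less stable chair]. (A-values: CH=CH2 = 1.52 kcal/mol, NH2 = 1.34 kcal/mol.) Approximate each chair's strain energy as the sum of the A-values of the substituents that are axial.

C1 and C2 have opposite parity, so for the trans isomer the two substituents are e,e in one chair and a,a in the other.
Chair I (vinyl axial, amino axial): E = 2.86 kcal/mol; chair II (vinyl equatorial, amino equatorial): E = 0.00 kcal/mol.
ΔG = 2.86 kcal/mol between the two chairs.
K = exp(ΔG/RT) with R = 1.987×10⁻³ kcal mol⁻¹ K⁻¹ and T = 318 K gives K ≈ 92.4.

K ≈ 92.4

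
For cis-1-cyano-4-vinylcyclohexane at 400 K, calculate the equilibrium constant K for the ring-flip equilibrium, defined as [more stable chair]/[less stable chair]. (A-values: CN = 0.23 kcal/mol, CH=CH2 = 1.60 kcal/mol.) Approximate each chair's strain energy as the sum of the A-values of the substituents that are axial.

K ≈ 5.61

C1 and C4 have opposite parity, so for the cis isomer the two substituents are one axial and one equatorial in each chair.
Chair I (cyano axial, vinyl equatorial): E = 0.23 kcal/mol; chair II (cyano equatorial, vinyl axial): E = 1.60 kcal/mol.
ΔG = 1.37 kcal/mol between the two chairs.
K = exp(ΔG/RT) with R = 1.987×10⁻³ kcal mol⁻¹ K⁻¹ and T = 400 K gives K ≈ 5.61.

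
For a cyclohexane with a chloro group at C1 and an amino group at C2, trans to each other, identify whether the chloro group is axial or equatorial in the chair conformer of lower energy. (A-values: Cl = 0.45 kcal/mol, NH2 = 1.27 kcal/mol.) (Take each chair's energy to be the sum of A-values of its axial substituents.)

equatorial

C1 and C2 have opposite parity, so for the trans isomer the two substituents are e,e in one chair and a,a in the other.
Chair I (chloro axial, amino axial): E = 1.72 kcal/mol.
Chair II (chloro equatorial, amino equatorial): E = 0.00 kcal/mol.
Chair II is the more stable (lower-energy) conformer, and in that chair the chloro group is equatorial.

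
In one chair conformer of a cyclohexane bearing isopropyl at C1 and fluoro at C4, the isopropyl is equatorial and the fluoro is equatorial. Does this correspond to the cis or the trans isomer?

trans

C1 and C4 have opposite parity, so their axial bonds point in opposite directions.
With opposite-parity carbons, two substituents on the same face are one axial and one equatorial; opposite faces give both axial or both equatorial.
Here the groups are equatorial/equatorial → opposite face → trans.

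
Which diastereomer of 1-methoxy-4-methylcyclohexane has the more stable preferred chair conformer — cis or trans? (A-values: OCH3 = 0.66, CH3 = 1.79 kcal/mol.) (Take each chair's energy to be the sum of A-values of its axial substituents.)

At 1,4 positions (parity opposite): cis → (a,e or e,a); trans → (e,e or a,a).
Best chair for cis: E = 0.66 kcal/mol; best chair for trans: E = 0.00 kcal/mol.
The trans isomer is lower by 0.66 kcal/mol.

trans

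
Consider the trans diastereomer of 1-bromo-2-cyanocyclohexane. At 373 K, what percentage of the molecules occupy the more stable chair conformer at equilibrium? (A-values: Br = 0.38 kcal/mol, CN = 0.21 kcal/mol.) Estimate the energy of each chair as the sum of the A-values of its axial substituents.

68.9%

C1 and C2 have opposite parity, so for the trans isomer the two substituents are e,e in one chair and a,a in the other.
Chair I (bromo axial, cyano axial): E = 0.59 kcal/mol; chair II (bromo equatorial, cyano equatorial): E = 0.00 kcal/mol.
ΔG = 0.59 kcal/mol between the two chairs.
K = exp(ΔG/RT) with R = 1.987×10⁻³ kcal mol⁻¹ K⁻¹ and T = 373 K gives K ≈ 2.22.
Fraction in the lower-energy chair = K/(K+1) = 68.9%.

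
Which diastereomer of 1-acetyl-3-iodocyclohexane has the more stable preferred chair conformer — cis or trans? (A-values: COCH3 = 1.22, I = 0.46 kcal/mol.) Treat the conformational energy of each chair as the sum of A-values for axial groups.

cis

At 1,3 positions (parity same): cis → (e,e or a,a); trans → (a,e or e,a).
Best chair for cis: E = 0.00 kcal/mol; best chair for trans: E = 0.46 kcal/mol.
The cis isomer is lower by 0.46 kcal/mol.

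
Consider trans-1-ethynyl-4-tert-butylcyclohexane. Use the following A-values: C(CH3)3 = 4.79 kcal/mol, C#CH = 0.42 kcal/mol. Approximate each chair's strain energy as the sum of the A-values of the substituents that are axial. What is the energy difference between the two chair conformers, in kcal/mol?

C1 and C4 have opposite parity, so for the trans isomer the two substituents are e,e in one chair and a,a in the other.
Chair I (tert-butyl axial, ethynyl axial): E = 5.21 kcal/mol.
Chair II (tert-butyl equatorial, ethynyl equatorial): E = 0.00 kcal/mol.
ΔE = 5.21 − 0.00 = 5.21 kcal/mol; chair II is more stable.

5.21 kcal/mol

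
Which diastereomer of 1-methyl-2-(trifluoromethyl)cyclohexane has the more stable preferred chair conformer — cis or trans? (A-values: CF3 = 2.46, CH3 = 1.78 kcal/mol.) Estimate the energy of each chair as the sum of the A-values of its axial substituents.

trans

At 1,2 positions (parity opposite): cis → (a,e or e,a); trans → (e,e or a,a).
Best chair for cis: E = 1.78 kcal/mol; best chair for trans: E = 0.00 kcal/mol.
The trans isomer is lower by 1.78 kcal/mol.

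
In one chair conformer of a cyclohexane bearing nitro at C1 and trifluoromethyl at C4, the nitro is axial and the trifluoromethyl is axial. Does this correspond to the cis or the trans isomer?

trans

C1 and C4 have opposite parity, so their axial bonds point in opposite directions.
With opposite-parity carbons, two substituents on the same face are one axial and one equatorial; opposite faces give both axial or both equatorial.
Here the groups are axial/axial → opposite face → trans.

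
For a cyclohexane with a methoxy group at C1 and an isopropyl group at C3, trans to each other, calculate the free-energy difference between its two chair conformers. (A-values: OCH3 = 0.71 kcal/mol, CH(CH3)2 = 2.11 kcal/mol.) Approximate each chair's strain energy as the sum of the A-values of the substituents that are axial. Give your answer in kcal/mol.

C1 and C3 have the same parity, so for the trans isomer the two substituents are one axial and one equatorial in each chair.
Chair I (methoxy axial, isopropyl equatorial): E = 0.71 kcal/mol.
Chair II (methoxy equatorial, isopropyl axial): E = 2.11 kcal/mol.
ΔE = 2.11 − 0.71 = 1.40 kcal/mol; chair I is more stable.

1.40 kcal/mol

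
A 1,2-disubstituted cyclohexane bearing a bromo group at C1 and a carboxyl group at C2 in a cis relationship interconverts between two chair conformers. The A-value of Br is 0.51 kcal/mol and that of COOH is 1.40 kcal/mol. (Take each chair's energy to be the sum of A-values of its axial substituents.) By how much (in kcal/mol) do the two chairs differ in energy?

C1 and C2 have opposite parity, so for the cis isomer the two substituents are one axial and one equatorial in each chair.
Chair I (bromo axial, carboxyl equatorial): E = 0.51 kcal/mol.
Chair II (bromo equatorial, carboxyl axial): E = 1.40 kcal/mol.
ΔE = 1.40 − 0.51 = 0.89 kcal/mol; chair I is more stable.

0.89 kcal/mol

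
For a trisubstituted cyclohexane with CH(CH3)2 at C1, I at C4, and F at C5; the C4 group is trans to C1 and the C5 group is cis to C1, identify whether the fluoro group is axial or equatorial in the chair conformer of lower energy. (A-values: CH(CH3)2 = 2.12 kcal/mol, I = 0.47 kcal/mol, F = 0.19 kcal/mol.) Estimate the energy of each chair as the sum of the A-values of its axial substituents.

equatorial

Chair I (isopropyl axial, iodo axial, fluoro axial): E = 2.78 kcal/mol.
Chair II (isopropyl equatorial, iodo equatorial, fluoro equatorial): E = 0.00 kcal/mol.
Chair II is the more stable (lower-energy) conformer, and in that chair the fluoro group is equatorial.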